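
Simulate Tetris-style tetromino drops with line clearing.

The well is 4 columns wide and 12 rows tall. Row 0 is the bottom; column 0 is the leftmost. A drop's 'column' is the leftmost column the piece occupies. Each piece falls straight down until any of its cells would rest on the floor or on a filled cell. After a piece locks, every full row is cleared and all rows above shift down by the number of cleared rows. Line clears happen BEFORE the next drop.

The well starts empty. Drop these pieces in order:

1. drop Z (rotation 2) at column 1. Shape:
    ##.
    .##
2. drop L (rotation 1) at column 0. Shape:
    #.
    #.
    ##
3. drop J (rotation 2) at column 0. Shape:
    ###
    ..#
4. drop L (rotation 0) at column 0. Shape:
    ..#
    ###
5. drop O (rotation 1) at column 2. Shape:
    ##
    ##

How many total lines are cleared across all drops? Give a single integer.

Answer: 0

Derivation:
Drop 1: Z rot2 at col 1 lands with bottom-row=0; cleared 0 line(s) (total 0); column heights now [0 2 2 1], max=2
Drop 2: L rot1 at col 0 lands with bottom-row=2; cleared 0 line(s) (total 0); column heights now [5 3 2 1], max=5
Drop 3: J rot2 at col 0 lands with bottom-row=4; cleared 0 line(s) (total 0); column heights now [6 6 6 1], max=6
Drop 4: L rot0 at col 0 lands with bottom-row=6; cleared 0 line(s) (total 0); column heights now [7 7 8 1], max=8
Drop 5: O rot1 at col 2 lands with bottom-row=8; cleared 0 line(s) (total 0); column heights now [7 7 10 10], max=10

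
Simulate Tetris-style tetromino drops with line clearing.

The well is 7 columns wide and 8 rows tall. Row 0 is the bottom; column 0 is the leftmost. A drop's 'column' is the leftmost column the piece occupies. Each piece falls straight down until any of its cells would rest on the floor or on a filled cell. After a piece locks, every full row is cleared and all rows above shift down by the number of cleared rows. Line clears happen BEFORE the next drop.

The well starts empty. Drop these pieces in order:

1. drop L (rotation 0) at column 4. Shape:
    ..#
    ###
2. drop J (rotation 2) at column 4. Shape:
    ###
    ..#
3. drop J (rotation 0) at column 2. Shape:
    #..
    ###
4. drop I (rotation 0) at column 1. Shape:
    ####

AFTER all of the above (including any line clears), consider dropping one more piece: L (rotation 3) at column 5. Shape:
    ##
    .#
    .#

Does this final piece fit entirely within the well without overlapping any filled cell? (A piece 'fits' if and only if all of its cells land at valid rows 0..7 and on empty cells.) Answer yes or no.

Answer: yes

Derivation:
Drop 1: L rot0 at col 4 lands with bottom-row=0; cleared 0 line(s) (total 0); column heights now [0 0 0 0 1 1 2], max=2
Drop 2: J rot2 at col 4 lands with bottom-row=2; cleared 0 line(s) (total 0); column heights now [0 0 0 0 4 4 4], max=4
Drop 3: J rot0 at col 2 lands with bottom-row=4; cleared 0 line(s) (total 0); column heights now [0 0 6 5 5 4 4], max=6
Drop 4: I rot0 at col 1 lands with bottom-row=6; cleared 0 line(s) (total 0); column heights now [0 7 7 7 7 4 4], max=7
Test piece L rot3 at col 5 (width 2): heights before test = [0 7 7 7 7 4 4]; fits = True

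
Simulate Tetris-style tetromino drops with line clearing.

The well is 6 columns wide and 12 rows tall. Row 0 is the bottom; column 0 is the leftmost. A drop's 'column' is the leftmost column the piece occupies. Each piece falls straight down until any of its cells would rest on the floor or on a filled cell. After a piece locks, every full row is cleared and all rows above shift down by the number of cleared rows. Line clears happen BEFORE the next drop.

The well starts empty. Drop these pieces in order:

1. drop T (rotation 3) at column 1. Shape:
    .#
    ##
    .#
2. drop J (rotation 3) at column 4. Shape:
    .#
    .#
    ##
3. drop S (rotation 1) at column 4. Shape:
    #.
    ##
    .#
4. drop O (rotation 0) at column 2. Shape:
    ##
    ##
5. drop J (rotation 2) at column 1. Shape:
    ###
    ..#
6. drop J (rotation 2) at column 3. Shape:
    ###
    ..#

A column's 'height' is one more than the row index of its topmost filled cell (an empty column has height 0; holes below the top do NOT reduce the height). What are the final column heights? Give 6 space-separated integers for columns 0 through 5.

Drop 1: T rot3 at col 1 lands with bottom-row=0; cleared 0 line(s) (total 0); column heights now [0 2 3 0 0 0], max=3
Drop 2: J rot3 at col 4 lands with bottom-row=0; cleared 0 line(s) (total 0); column heights now [0 2 3 0 1 3], max=3
Drop 3: S rot1 at col 4 lands with bottom-row=3; cleared 0 line(s) (total 0); column heights now [0 2 3 0 6 5], max=6
Drop 4: O rot0 at col 2 lands with bottom-row=3; cleared 0 line(s) (total 0); column heights now [0 2 5 5 6 5], max=6
Drop 5: J rot2 at col 1 lands with bottom-row=5; cleared 0 line(s) (total 0); column heights now [0 7 7 7 6 5], max=7
Drop 6: J rot2 at col 3 lands with bottom-row=6; cleared 0 line(s) (total 0); column heights now [0 7 7 8 8 8], max=8

Answer: 0 7 7 8 8 8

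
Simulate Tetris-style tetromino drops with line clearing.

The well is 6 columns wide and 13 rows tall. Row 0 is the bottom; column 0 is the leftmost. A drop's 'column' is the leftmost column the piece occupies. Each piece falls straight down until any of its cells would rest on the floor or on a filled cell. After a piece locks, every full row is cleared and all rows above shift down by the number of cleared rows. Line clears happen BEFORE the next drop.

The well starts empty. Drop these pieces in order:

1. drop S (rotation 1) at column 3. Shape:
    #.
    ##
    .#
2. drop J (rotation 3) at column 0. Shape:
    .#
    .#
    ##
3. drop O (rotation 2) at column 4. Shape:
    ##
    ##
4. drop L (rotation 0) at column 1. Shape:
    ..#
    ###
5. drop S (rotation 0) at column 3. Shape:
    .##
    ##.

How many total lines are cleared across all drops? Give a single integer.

Drop 1: S rot1 at col 3 lands with bottom-row=0; cleared 0 line(s) (total 0); column heights now [0 0 0 3 2 0], max=3
Drop 2: J rot3 at col 0 lands with bottom-row=0; cleared 0 line(s) (total 0); column heights now [1 3 0 3 2 0], max=3
Drop 3: O rot2 at col 4 lands with bottom-row=2; cleared 0 line(s) (total 0); column heights now [1 3 0 3 4 4], max=4
Drop 4: L rot0 at col 1 lands with bottom-row=3; cleared 0 line(s) (total 0); column heights now [1 4 4 5 4 4], max=5
Drop 5: S rot0 at col 3 lands with bottom-row=5; cleared 0 line(s) (total 0); column heights now [1 4 4 6 7 7], max=7

Answer: 0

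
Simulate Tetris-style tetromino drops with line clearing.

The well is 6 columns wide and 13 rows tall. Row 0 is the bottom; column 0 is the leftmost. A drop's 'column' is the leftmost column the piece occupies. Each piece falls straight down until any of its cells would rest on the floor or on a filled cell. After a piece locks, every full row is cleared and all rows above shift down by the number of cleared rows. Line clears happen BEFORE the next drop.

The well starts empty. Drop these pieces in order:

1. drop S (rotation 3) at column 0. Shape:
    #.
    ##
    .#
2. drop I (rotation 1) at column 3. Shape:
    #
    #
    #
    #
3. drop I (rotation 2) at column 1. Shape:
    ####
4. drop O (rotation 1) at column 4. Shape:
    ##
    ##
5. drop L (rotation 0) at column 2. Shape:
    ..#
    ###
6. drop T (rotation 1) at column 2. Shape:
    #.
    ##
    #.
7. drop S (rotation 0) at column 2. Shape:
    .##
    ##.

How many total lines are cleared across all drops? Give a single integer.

Drop 1: S rot3 at col 0 lands with bottom-row=0; cleared 0 line(s) (total 0); column heights now [3 2 0 0 0 0], max=3
Drop 2: I rot1 at col 3 lands with bottom-row=0; cleared 0 line(s) (total 0); column heights now [3 2 0 4 0 0], max=4
Drop 3: I rot2 at col 1 lands with bottom-row=4; cleared 0 line(s) (total 0); column heights now [3 5 5 5 5 0], max=5
Drop 4: O rot1 at col 4 lands with bottom-row=5; cleared 0 line(s) (total 0); column heights now [3 5 5 5 7 7], max=7
Drop 5: L rot0 at col 2 lands with bottom-row=7; cleared 0 line(s) (total 0); column heights now [3 5 8 8 9 7], max=9
Drop 6: T rot1 at col 2 lands with bottom-row=8; cleared 0 line(s) (total 0); column heights now [3 5 11 10 9 7], max=11
Drop 7: S rot0 at col 2 lands with bottom-row=11; cleared 0 line(s) (total 0); column heights now [3 5 12 13 13 7], max=13

Answer: 0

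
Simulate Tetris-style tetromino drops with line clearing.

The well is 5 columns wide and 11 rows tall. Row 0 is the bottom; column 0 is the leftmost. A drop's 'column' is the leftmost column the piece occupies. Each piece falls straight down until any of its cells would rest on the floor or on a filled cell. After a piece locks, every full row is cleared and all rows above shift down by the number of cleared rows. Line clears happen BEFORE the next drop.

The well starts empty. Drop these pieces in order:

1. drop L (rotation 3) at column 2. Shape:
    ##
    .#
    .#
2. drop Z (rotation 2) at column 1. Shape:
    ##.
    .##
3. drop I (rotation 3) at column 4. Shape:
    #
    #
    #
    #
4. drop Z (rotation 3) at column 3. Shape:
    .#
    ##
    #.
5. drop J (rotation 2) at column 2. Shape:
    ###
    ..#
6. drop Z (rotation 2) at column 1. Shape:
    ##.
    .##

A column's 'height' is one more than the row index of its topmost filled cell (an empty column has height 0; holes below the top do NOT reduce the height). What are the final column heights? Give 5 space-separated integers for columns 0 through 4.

Answer: 0 11 11 10 9

Derivation:
Drop 1: L rot3 at col 2 lands with bottom-row=0; cleared 0 line(s) (total 0); column heights now [0 0 3 3 0], max=3
Drop 2: Z rot2 at col 1 lands with bottom-row=3; cleared 0 line(s) (total 0); column heights now [0 5 5 4 0], max=5
Drop 3: I rot3 at col 4 lands with bottom-row=0; cleared 0 line(s) (total 0); column heights now [0 5 5 4 4], max=5
Drop 4: Z rot3 at col 3 lands with bottom-row=4; cleared 0 line(s) (total 0); column heights now [0 5 5 6 7], max=7
Drop 5: J rot2 at col 2 lands with bottom-row=7; cleared 0 line(s) (total 0); column heights now [0 5 9 9 9], max=9
Drop 6: Z rot2 at col 1 lands with bottom-row=9; cleared 0 line(s) (total 0); column heights now [0 11 11 10 9], max=11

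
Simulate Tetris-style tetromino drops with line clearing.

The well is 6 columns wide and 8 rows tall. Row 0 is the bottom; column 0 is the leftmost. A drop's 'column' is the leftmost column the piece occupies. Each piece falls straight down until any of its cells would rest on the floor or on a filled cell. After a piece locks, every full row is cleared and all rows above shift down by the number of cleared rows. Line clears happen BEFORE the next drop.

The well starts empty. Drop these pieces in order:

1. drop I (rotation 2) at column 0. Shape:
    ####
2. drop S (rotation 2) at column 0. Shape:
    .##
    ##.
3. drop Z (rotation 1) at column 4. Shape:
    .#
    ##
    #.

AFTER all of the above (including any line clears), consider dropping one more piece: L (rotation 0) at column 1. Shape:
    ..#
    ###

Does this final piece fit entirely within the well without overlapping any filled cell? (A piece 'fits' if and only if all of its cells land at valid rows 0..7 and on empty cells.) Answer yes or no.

Answer: yes

Derivation:
Drop 1: I rot2 at col 0 lands with bottom-row=0; cleared 0 line(s) (total 0); column heights now [1 1 1 1 0 0], max=1
Drop 2: S rot2 at col 0 lands with bottom-row=1; cleared 0 line(s) (total 0); column heights now [2 3 3 1 0 0], max=3
Drop 3: Z rot1 at col 4 lands with bottom-row=0; cleared 0 line(s) (total 0); column heights now [2 3 3 1 2 3], max=3
Test piece L rot0 at col 1 (width 3): heights before test = [2 3 3 1 2 3]; fits = True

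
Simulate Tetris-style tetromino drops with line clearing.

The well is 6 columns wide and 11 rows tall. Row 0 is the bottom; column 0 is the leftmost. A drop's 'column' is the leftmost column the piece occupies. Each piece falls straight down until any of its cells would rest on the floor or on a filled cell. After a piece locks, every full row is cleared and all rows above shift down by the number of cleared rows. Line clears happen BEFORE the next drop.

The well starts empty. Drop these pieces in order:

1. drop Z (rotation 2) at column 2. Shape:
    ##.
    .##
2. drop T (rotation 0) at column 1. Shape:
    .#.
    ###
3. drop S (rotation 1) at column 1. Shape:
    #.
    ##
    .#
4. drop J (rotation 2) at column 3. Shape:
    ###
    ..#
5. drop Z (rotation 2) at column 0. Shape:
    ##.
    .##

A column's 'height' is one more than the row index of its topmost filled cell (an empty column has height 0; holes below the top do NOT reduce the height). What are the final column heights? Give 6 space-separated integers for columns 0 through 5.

Drop 1: Z rot2 at col 2 lands with bottom-row=0; cleared 0 line(s) (total 0); column heights now [0 0 2 2 1 0], max=2
Drop 2: T rot0 at col 1 lands with bottom-row=2; cleared 0 line(s) (total 0); column heights now [0 3 4 3 1 0], max=4
Drop 3: S rot1 at col 1 lands with bottom-row=4; cleared 0 line(s) (total 0); column heights now [0 7 6 3 1 0], max=7
Drop 4: J rot2 at col 3 lands with bottom-row=2; cleared 0 line(s) (total 0); column heights now [0 7 6 4 4 4], max=7
Drop 5: Z rot2 at col 0 lands with bottom-row=7; cleared 0 line(s) (total 0); column heights now [9 9 8 4 4 4], max=9

Answer: 9 9 8 4 4 4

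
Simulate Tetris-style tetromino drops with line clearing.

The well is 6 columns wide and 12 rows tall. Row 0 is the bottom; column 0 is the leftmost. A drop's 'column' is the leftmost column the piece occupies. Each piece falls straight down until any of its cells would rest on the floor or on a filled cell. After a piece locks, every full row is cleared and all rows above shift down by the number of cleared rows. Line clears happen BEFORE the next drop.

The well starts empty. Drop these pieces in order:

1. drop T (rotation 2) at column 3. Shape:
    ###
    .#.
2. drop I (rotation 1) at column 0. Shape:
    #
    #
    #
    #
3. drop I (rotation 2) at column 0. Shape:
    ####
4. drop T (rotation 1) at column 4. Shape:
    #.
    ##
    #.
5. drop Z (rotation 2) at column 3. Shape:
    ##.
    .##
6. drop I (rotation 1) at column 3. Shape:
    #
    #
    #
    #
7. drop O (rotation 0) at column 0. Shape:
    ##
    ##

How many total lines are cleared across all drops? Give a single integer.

Answer: 0

Derivation:
Drop 1: T rot2 at col 3 lands with bottom-row=0; cleared 0 line(s) (total 0); column heights now [0 0 0 2 2 2], max=2
Drop 2: I rot1 at col 0 lands with bottom-row=0; cleared 0 line(s) (total 0); column heights now [4 0 0 2 2 2], max=4
Drop 3: I rot2 at col 0 lands with bottom-row=4; cleared 0 line(s) (total 0); column heights now [5 5 5 5 2 2], max=5
Drop 4: T rot1 at col 4 lands with bottom-row=2; cleared 0 line(s) (total 0); column heights now [5 5 5 5 5 4], max=5
Drop 5: Z rot2 at col 3 lands with bottom-row=5; cleared 0 line(s) (total 0); column heights now [5 5 5 7 7 6], max=7
Drop 6: I rot1 at col 3 lands with bottom-row=7; cleared 0 line(s) (total 0); column heights now [5 5 5 11 7 6], max=11
Drop 7: O rot0 at col 0 lands with bottom-row=5; cleared 0 line(s) (total 0); column heights now [7 7 5 11 7 6], max=11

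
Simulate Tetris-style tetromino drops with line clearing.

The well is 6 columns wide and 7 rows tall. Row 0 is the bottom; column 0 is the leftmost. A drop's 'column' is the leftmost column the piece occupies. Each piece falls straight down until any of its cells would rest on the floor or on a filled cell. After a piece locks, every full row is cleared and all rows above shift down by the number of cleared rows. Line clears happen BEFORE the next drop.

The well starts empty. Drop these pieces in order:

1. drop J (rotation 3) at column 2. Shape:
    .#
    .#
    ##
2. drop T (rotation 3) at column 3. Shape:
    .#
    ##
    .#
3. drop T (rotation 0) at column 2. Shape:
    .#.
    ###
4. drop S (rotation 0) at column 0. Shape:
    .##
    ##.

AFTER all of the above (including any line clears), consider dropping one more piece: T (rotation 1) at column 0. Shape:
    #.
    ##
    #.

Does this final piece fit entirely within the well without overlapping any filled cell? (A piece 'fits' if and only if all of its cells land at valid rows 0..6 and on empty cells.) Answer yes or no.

Drop 1: J rot3 at col 2 lands with bottom-row=0; cleared 0 line(s) (total 0); column heights now [0 0 1 3 0 0], max=3
Drop 2: T rot3 at col 3 lands with bottom-row=2; cleared 0 line(s) (total 0); column heights now [0 0 1 4 5 0], max=5
Drop 3: T rot0 at col 2 lands with bottom-row=5; cleared 0 line(s) (total 0); column heights now [0 0 6 7 6 0], max=7
Drop 4: S rot0 at col 0 lands with bottom-row=5; cleared 0 line(s) (total 0); column heights now [6 7 7 7 6 0], max=7
Test piece T rot1 at col 0 (width 2): heights before test = [6 7 7 7 6 0]; fits = False

Answer: no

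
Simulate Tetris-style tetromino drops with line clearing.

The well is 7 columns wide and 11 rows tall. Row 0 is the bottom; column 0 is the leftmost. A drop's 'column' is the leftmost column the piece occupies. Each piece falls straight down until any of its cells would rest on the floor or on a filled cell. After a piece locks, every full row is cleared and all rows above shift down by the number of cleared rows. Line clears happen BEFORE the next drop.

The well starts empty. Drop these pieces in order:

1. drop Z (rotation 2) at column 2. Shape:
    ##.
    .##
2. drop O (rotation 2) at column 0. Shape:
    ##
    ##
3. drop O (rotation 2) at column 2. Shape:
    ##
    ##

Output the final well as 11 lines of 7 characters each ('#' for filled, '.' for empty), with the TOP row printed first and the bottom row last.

Answer: .......
.......
.......
.......
.......
.......
.......
..##...
..##...
####...
##.##..

Derivation:
Drop 1: Z rot2 at col 2 lands with bottom-row=0; cleared 0 line(s) (total 0); column heights now [0 0 2 2 1 0 0], max=2
Drop 2: O rot2 at col 0 lands with bottom-row=0; cleared 0 line(s) (total 0); column heights now [2 2 2 2 1 0 0], max=2
Drop 3: O rot2 at col 2 lands with bottom-row=2; cleared 0 line(s) (total 0); column heights now [2 2 4 4 1 0 0], max=4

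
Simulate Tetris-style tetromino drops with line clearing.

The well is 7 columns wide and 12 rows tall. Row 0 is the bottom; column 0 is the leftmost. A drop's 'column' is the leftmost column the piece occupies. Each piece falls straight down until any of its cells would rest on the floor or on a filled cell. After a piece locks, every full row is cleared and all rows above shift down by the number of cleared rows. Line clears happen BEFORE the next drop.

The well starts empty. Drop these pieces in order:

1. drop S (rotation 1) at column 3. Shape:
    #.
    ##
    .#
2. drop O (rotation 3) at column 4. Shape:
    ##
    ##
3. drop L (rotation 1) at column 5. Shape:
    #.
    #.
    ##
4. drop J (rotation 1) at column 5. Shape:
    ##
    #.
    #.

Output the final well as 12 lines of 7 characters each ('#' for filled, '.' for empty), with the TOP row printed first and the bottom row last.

Answer: .......
.......
.....##
.....#.
.....#.
.....#.
.....#.
.....##
....##.
...###.
...##..
....#..

Derivation:
Drop 1: S rot1 at col 3 lands with bottom-row=0; cleared 0 line(s) (total 0); column heights now [0 0 0 3 2 0 0], max=3
Drop 2: O rot3 at col 4 lands with bottom-row=2; cleared 0 line(s) (total 0); column heights now [0 0 0 3 4 4 0], max=4
Drop 3: L rot1 at col 5 lands with bottom-row=4; cleared 0 line(s) (total 0); column heights now [0 0 0 3 4 7 5], max=7
Drop 4: J rot1 at col 5 lands with bottom-row=7; cleared 0 line(s) (total 0); column heights now [0 0 0 3 4 10 10], max=10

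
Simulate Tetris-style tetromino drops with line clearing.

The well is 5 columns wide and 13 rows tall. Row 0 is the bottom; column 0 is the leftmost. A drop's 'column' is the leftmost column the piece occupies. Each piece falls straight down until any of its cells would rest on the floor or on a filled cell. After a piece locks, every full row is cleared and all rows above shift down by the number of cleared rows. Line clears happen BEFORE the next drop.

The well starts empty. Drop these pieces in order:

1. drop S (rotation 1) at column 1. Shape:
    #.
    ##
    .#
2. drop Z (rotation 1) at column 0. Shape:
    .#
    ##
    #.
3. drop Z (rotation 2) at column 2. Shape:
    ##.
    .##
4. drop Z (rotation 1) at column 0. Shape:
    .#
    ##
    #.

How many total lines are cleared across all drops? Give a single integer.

Answer: 0

Derivation:
Drop 1: S rot1 at col 1 lands with bottom-row=0; cleared 0 line(s) (total 0); column heights now [0 3 2 0 0], max=3
Drop 2: Z rot1 at col 0 lands with bottom-row=2; cleared 0 line(s) (total 0); column heights now [4 5 2 0 0], max=5
Drop 3: Z rot2 at col 2 lands with bottom-row=1; cleared 0 line(s) (total 0); column heights now [4 5 3 3 2], max=5
Drop 4: Z rot1 at col 0 lands with bottom-row=4; cleared 0 line(s) (total 0); column heights now [6 7 3 3 2], max=7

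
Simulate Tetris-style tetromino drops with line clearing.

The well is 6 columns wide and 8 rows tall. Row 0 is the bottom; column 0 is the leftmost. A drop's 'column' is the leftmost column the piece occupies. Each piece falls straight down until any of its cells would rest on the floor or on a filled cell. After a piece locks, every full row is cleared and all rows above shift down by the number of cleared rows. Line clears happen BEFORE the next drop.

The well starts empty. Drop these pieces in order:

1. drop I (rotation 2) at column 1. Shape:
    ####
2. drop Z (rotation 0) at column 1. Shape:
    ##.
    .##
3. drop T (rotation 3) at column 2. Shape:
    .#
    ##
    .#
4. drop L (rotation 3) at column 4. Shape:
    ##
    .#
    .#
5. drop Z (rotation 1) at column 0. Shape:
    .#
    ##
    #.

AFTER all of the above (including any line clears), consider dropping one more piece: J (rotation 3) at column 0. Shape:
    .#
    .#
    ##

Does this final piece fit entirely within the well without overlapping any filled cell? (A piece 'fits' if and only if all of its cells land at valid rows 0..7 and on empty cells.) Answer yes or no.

Drop 1: I rot2 at col 1 lands with bottom-row=0; cleared 0 line(s) (total 0); column heights now [0 1 1 1 1 0], max=1
Drop 2: Z rot0 at col 1 lands with bottom-row=1; cleared 0 line(s) (total 0); column heights now [0 3 3 2 1 0], max=3
Drop 3: T rot3 at col 2 lands with bottom-row=2; cleared 0 line(s) (total 0); column heights now [0 3 4 5 1 0], max=5
Drop 4: L rot3 at col 4 lands with bottom-row=0; cleared 0 line(s) (total 0); column heights now [0 3 4 5 3 3], max=5
Drop 5: Z rot1 at col 0 lands with bottom-row=2; cleared 1 line(s) (total 1); column heights now [3 4 3 4 1 2], max=4
Test piece J rot3 at col 0 (width 2): heights before test = [3 4 3 4 1 2]; fits = True

Answer: yes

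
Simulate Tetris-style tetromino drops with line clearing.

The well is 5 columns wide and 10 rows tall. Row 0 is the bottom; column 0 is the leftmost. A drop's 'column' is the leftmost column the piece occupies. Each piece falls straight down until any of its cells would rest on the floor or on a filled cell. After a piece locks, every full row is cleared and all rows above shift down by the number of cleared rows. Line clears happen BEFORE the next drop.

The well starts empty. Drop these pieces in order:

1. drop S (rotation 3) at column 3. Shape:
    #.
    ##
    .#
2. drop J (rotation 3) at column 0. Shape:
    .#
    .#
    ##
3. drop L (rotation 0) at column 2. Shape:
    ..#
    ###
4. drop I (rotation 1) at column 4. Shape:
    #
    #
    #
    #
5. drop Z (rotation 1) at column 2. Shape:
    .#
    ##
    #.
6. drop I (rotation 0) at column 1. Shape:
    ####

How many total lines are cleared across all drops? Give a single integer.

Answer: 0

Derivation:
Drop 1: S rot3 at col 3 lands with bottom-row=0; cleared 0 line(s) (total 0); column heights now [0 0 0 3 2], max=3
Drop 2: J rot3 at col 0 lands with bottom-row=0; cleared 0 line(s) (total 0); column heights now [1 3 0 3 2], max=3
Drop 3: L rot0 at col 2 lands with bottom-row=3; cleared 0 line(s) (total 0); column heights now [1 3 4 4 5], max=5
Drop 4: I rot1 at col 4 lands with bottom-row=5; cleared 0 line(s) (total 0); column heights now [1 3 4 4 9], max=9
Drop 5: Z rot1 at col 2 lands with bottom-row=4; cleared 0 line(s) (total 0); column heights now [1 3 6 7 9], max=9
Drop 6: I rot0 at col 1 lands with bottom-row=9; cleared 0 line(s) (total 0); column heights now [1 10 10 10 10], max=10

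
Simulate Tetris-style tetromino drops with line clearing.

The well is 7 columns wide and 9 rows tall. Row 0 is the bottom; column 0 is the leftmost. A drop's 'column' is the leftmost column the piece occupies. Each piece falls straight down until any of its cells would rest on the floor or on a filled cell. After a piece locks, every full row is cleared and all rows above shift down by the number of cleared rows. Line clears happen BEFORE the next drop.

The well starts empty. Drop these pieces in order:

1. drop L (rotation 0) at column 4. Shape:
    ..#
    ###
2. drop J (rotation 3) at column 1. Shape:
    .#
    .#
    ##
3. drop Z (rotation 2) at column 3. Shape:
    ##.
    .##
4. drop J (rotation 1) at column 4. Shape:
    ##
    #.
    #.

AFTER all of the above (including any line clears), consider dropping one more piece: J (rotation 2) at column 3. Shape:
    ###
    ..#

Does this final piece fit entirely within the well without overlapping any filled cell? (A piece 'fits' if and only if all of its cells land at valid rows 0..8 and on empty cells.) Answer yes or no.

Answer: yes

Derivation:
Drop 1: L rot0 at col 4 lands with bottom-row=0; cleared 0 line(s) (total 0); column heights now [0 0 0 0 1 1 2], max=2
Drop 2: J rot3 at col 1 lands with bottom-row=0; cleared 0 line(s) (total 0); column heights now [0 1 3 0 1 1 2], max=3
Drop 3: Z rot2 at col 3 lands with bottom-row=1; cleared 0 line(s) (total 0); column heights now [0 1 3 3 3 2 2], max=3
Drop 4: J rot1 at col 4 lands with bottom-row=3; cleared 0 line(s) (total 0); column heights now [0 1 3 3 6 6 2], max=6
Test piece J rot2 at col 3 (width 3): heights before test = [0 1 3 3 6 6 2]; fits = True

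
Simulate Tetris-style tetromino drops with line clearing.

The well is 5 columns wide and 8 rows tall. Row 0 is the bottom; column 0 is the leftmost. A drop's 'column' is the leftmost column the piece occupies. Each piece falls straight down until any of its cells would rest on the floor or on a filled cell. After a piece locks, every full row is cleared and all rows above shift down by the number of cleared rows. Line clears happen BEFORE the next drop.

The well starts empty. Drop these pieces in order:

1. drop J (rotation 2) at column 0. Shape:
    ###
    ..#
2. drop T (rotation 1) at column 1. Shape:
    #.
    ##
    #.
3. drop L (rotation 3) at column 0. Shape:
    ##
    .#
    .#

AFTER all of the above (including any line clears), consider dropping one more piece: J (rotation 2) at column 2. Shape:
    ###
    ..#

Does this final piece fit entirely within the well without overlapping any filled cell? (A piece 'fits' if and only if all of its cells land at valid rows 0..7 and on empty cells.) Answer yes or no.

Drop 1: J rot2 at col 0 lands with bottom-row=0; cleared 0 line(s) (total 0); column heights now [2 2 2 0 0], max=2
Drop 2: T rot1 at col 1 lands with bottom-row=2; cleared 0 line(s) (total 0); column heights now [2 5 4 0 0], max=5
Drop 3: L rot3 at col 0 lands with bottom-row=5; cleared 0 line(s) (total 0); column heights now [8 8 4 0 0], max=8
Test piece J rot2 at col 2 (width 3): heights before test = [8 8 4 0 0]; fits = True

Answer: yes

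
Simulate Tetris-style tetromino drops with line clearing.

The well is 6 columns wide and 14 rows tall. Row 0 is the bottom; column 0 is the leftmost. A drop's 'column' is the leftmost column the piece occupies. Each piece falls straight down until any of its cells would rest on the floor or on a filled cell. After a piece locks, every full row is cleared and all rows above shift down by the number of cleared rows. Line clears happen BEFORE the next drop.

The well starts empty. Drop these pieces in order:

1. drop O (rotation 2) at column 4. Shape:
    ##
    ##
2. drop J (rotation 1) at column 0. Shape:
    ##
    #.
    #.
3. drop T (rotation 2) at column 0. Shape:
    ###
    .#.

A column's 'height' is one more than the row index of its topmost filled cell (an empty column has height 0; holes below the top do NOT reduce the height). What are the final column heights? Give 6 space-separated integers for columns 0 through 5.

Answer: 5 5 5 0 2 2

Derivation:
Drop 1: O rot2 at col 4 lands with bottom-row=0; cleared 0 line(s) (total 0); column heights now [0 0 0 0 2 2], max=2
Drop 2: J rot1 at col 0 lands with bottom-row=0; cleared 0 line(s) (total 0); column heights now [3 3 0 0 2 2], max=3
Drop 3: T rot2 at col 0 lands with bottom-row=3; cleared 0 line(s) (total 0); column heights now [5 5 5 0 2 2], max=5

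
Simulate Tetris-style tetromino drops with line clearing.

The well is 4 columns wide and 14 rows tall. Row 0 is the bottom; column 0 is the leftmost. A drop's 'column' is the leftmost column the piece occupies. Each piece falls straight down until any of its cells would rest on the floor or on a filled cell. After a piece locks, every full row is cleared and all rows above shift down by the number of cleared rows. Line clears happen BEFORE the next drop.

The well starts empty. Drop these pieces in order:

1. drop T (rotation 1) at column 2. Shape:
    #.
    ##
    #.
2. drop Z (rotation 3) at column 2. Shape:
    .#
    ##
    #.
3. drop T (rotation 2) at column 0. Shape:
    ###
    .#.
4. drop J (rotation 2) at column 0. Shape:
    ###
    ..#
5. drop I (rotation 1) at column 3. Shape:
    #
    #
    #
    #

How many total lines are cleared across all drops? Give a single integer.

Drop 1: T rot1 at col 2 lands with bottom-row=0; cleared 0 line(s) (total 0); column heights now [0 0 3 2], max=3
Drop 2: Z rot3 at col 2 lands with bottom-row=3; cleared 0 line(s) (total 0); column heights now [0 0 5 6], max=6
Drop 3: T rot2 at col 0 lands with bottom-row=4; cleared 1 line(s) (total 1); column heights now [0 5 5 5], max=5
Drop 4: J rot2 at col 0 lands with bottom-row=5; cleared 0 line(s) (total 1); column heights now [7 7 7 5], max=7
Drop 5: I rot1 at col 3 lands with bottom-row=5; cleared 1 line(s) (total 2); column heights now [0 5 6 8], max=8

Answer: 2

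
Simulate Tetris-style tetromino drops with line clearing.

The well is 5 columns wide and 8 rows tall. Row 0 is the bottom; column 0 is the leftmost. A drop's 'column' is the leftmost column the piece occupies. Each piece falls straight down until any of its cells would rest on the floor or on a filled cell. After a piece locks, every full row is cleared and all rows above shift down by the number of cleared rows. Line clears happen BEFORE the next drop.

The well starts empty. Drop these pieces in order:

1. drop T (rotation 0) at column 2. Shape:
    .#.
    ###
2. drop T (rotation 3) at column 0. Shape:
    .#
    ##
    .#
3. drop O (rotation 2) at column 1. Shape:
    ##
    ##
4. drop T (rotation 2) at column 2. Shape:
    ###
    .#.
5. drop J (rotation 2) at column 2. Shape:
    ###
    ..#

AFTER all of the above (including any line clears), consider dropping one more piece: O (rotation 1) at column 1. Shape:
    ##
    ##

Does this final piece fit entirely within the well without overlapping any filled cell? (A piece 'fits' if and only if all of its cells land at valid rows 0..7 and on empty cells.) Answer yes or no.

Answer: no

Derivation:
Drop 1: T rot0 at col 2 lands with bottom-row=0; cleared 0 line(s) (total 0); column heights now [0 0 1 2 1], max=2
Drop 2: T rot3 at col 0 lands with bottom-row=0; cleared 0 line(s) (total 0); column heights now [2 3 1 2 1], max=3
Drop 3: O rot2 at col 1 lands with bottom-row=3; cleared 0 line(s) (total 0); column heights now [2 5 5 2 1], max=5
Drop 4: T rot2 at col 2 lands with bottom-row=4; cleared 0 line(s) (total 0); column heights now [2 5 6 6 6], max=6
Drop 5: J rot2 at col 2 lands with bottom-row=6; cleared 0 line(s) (total 0); column heights now [2 5 8 8 8], max=8
Test piece O rot1 at col 1 (width 2): heights before test = [2 5 8 8 8]; fits = False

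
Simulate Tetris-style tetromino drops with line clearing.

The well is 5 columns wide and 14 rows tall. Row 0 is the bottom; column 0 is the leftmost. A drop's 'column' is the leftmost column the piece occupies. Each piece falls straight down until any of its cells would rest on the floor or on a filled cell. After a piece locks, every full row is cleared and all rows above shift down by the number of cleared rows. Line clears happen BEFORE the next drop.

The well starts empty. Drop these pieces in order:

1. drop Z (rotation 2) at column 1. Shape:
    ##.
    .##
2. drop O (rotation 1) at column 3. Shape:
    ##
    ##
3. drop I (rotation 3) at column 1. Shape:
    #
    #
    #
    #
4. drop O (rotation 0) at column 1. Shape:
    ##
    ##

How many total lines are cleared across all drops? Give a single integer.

Drop 1: Z rot2 at col 1 lands with bottom-row=0; cleared 0 line(s) (total 0); column heights now [0 2 2 1 0], max=2
Drop 2: O rot1 at col 3 lands with bottom-row=1; cleared 0 line(s) (total 0); column heights now [0 2 2 3 3], max=3
Drop 3: I rot3 at col 1 lands with bottom-row=2; cleared 0 line(s) (total 0); column heights now [0 6 2 3 3], max=6
Drop 4: O rot0 at col 1 lands with bottom-row=6; cleared 0 line(s) (total 0); column heights now [0 8 8 3 3], max=8

Answer: 0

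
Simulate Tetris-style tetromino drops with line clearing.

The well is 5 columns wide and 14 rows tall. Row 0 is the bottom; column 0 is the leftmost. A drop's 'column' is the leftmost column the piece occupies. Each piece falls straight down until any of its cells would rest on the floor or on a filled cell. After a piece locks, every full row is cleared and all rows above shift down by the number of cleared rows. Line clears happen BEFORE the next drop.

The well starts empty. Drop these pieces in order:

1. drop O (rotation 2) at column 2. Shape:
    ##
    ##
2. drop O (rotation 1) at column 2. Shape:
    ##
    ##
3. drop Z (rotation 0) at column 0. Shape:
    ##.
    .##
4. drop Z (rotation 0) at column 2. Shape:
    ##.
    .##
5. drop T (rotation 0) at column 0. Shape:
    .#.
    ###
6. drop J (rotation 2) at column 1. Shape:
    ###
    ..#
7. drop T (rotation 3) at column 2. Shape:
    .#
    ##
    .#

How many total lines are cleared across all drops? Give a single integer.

Answer: 0

Derivation:
Drop 1: O rot2 at col 2 lands with bottom-row=0; cleared 0 line(s) (total 0); column heights now [0 0 2 2 0], max=2
Drop 2: O rot1 at col 2 lands with bottom-row=2; cleared 0 line(s) (total 0); column heights now [0 0 4 4 0], max=4
Drop 3: Z rot0 at col 0 lands with bottom-row=4; cleared 0 line(s) (total 0); column heights now [6 6 5 4 0], max=6
Drop 4: Z rot0 at col 2 lands with bottom-row=4; cleared 0 line(s) (total 0); column heights now [6 6 6 6 5], max=6
Drop 5: T rot0 at col 0 lands with bottom-row=6; cleared 0 line(s) (total 0); column heights now [7 8 7 6 5], max=8
Drop 6: J rot2 at col 1 lands with bottom-row=7; cleared 0 line(s) (total 0); column heights now [7 9 9 9 5], max=9
Drop 7: T rot3 at col 2 lands with bottom-row=9; cleared 0 line(s) (total 0); column heights now [7 9 11 12 5], max=12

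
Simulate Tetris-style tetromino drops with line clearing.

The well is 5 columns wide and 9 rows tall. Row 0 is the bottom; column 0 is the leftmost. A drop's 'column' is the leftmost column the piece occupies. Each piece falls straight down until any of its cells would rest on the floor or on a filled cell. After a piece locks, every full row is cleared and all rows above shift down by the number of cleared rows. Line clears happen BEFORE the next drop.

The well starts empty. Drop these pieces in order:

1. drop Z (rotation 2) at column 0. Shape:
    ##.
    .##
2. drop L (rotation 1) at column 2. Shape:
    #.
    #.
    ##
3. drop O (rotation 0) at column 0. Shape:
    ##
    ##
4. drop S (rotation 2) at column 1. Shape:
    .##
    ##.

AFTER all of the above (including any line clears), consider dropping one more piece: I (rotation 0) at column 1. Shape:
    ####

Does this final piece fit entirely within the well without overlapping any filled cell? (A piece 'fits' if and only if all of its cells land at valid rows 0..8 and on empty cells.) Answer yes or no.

Drop 1: Z rot2 at col 0 lands with bottom-row=0; cleared 0 line(s) (total 0); column heights now [2 2 1 0 0], max=2
Drop 2: L rot1 at col 2 lands with bottom-row=1; cleared 0 line(s) (total 0); column heights now [2 2 4 2 0], max=4
Drop 3: O rot0 at col 0 lands with bottom-row=2; cleared 0 line(s) (total 0); column heights now [4 4 4 2 0], max=4
Drop 4: S rot2 at col 1 lands with bottom-row=4; cleared 0 line(s) (total 0); column heights now [4 5 6 6 0], max=6
Test piece I rot0 at col 1 (width 4): heights before test = [4 5 6 6 0]; fits = True

Answer: yes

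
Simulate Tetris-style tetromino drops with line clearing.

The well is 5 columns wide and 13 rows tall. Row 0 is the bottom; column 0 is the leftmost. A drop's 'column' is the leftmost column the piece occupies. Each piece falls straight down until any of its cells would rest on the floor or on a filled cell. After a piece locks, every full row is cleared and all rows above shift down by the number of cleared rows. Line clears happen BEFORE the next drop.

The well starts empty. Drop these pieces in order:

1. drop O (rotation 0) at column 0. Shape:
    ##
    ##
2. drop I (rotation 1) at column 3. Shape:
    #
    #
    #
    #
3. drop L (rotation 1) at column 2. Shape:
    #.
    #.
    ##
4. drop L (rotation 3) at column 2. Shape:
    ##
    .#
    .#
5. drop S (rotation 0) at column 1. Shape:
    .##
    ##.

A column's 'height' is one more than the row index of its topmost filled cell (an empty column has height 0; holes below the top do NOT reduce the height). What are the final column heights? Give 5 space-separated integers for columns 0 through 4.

Answer: 2 9 10 10 0

Derivation:
Drop 1: O rot0 at col 0 lands with bottom-row=0; cleared 0 line(s) (total 0); column heights now [2 2 0 0 0], max=2
Drop 2: I rot1 at col 3 lands with bottom-row=0; cleared 0 line(s) (total 0); column heights now [2 2 0 4 0], max=4
Drop 3: L rot1 at col 2 lands with bottom-row=4; cleared 0 line(s) (total 0); column heights now [2 2 7 5 0], max=7
Drop 4: L rot3 at col 2 lands with bottom-row=5; cleared 0 line(s) (total 0); column heights now [2 2 8 8 0], max=8
Drop 5: S rot0 at col 1 lands with bottom-row=8; cleared 0 line(s) (total 0); column heights now [2 9 10 10 0], max=10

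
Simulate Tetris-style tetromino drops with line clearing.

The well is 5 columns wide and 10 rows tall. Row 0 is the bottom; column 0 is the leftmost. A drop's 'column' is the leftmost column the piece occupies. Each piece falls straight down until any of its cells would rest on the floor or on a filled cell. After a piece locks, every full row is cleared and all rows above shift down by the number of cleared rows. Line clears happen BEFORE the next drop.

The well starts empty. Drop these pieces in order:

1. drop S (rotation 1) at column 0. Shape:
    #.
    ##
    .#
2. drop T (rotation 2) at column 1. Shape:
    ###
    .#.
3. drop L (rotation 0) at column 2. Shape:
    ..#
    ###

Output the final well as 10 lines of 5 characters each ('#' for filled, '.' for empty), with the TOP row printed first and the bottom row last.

Drop 1: S rot1 at col 0 lands with bottom-row=0; cleared 0 line(s) (total 0); column heights now [3 2 0 0 0], max=3
Drop 2: T rot2 at col 1 lands with bottom-row=1; cleared 0 line(s) (total 0); column heights now [3 3 3 3 0], max=3
Drop 3: L rot0 at col 2 lands with bottom-row=3; cleared 0 line(s) (total 0); column heights now [3 3 4 4 5], max=5

Answer: .....
.....
.....
.....
.....
....#
..###
####.
###..
.#...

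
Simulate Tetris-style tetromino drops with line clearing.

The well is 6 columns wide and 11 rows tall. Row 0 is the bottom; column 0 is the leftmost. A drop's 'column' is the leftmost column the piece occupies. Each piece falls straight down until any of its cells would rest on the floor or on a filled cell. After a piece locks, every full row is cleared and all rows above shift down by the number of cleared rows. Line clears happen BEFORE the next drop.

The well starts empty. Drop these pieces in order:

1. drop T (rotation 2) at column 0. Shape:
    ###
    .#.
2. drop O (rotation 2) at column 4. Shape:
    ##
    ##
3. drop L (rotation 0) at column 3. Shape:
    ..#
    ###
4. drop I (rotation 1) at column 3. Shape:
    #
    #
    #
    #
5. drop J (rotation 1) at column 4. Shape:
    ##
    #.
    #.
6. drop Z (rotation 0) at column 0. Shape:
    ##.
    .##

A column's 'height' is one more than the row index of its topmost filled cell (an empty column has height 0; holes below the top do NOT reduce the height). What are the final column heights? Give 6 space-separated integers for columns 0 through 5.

Answer: 4 4 3 7 6 6

Derivation:
Drop 1: T rot2 at col 0 lands with bottom-row=0; cleared 0 line(s) (total 0); column heights now [2 2 2 0 0 0], max=2
Drop 2: O rot2 at col 4 lands with bottom-row=0; cleared 0 line(s) (total 0); column heights now [2 2 2 0 2 2], max=2
Drop 3: L rot0 at col 3 lands with bottom-row=2; cleared 0 line(s) (total 0); column heights now [2 2 2 3 3 4], max=4
Drop 4: I rot1 at col 3 lands with bottom-row=3; cleared 0 line(s) (total 0); column heights now [2 2 2 7 3 4], max=7
Drop 5: J rot1 at col 4 lands with bottom-row=3; cleared 0 line(s) (total 0); column heights now [2 2 2 7 6 6], max=7
Drop 6: Z rot0 at col 0 lands with bottom-row=2; cleared 0 line(s) (total 0); column heights now [4 4 3 7 6 6], max=7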